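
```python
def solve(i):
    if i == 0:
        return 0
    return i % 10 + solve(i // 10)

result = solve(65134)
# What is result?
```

Sum of digits of 65134: 4 + 3 + 1 + 5 + 6 = 19

Answer: 19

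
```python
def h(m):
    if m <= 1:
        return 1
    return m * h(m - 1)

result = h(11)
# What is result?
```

h(11) = 11 * 10 * 9 * 8 * 7 * 6 * 5 * 4 * 3 * 2 * 1 = 39916800

Answer: 39916800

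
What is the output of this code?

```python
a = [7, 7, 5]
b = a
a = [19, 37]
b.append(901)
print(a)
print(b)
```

Key concept: rebinding vs mutation: a is rebound to a new list, b still points at the original.
Step by step:
`a = [7, 7, 5]` → a = [7, 7, 5]
`b = a` → b = [7, 7, 5] (same object as a)
`a = [19, 37]` → a = [19, 37]
`b.append(901)` → b = [7, 7, 5, 901]
`print(a)` → prints [19, 37]
`print(b)` → prints [7, 7, 5, 901]

Answer:
[19, 37]
[7, 7, 5, 901]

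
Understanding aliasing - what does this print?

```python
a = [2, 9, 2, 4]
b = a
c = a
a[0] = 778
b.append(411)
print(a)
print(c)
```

Key concept: multiple aliases.
Step by step:
`a = [2, 9, 2, 4]` → a = [2, 9, 2, 4]
`b = a` → b = [2, 9, 2, 4] (same object as a)
`c = a` → c = [2, 9, 2, 4] (same object as a, b)
`a[0] = 778` → a = [778, 9, 2, 4] (same object as b, c); b = [778, 9, 2, 4] (same object as a, c); c = [778, 9, 2, 4] (same object as a, b)
`b.append(411)` → a = [778, 9, 2, 4, 411] (same object as b, c); b = [778, 9, 2, 4, 411] (same object as a, c); c = [778, 9, 2, 4, 411] (same object as a, b)
`print(a)` → prints [778, 9, 2, 4, 411]
`print(c)` → prints [778, 9, 2, 4, 411]

Answer:
[778, 9, 2, 4, 411]
[778, 9, 2, 4, 411]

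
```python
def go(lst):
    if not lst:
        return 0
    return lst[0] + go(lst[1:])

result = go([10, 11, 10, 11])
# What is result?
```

10 + 11 + 10 + 11 + 0 = 42

Answer: 42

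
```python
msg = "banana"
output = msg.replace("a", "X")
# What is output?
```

Trace:
`msg = "banana"` → msg = 'banana'
`output = msg.replace("a", "X")` → output = 'bXnXnX'
So output = 'bXnXnX'

Answer: 'bXnXnX'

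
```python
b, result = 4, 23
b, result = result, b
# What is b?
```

Trace:
`b, result = 4, 23` → b = 4; result = 23
`b, result = result, b` → b = 23; result = 4
So b = 23

Answer: 23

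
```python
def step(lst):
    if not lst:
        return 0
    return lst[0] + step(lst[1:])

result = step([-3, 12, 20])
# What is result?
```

(-3) + 12 + 20 + 0 = 29

Answer: 29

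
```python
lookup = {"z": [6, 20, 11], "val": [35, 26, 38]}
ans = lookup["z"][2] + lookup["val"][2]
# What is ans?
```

Trace:
`lookup = {"z": [6, 20, 11], "val": [35, 26, 38]}` → lookup = {'z': [6, 20, 11], 'val': [35, 26, 38]}
`ans = lookup["z"][2] + lookup["val"][2]` → ans = 49
So ans = 49

Answer: 49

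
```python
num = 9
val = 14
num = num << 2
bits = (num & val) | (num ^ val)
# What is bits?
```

Trace:
`num = 9` → num = 9
`val = 14` → val = 14
`num = num << 2` → num = 36
`bits = (num & val) | (num ^ val)` → bits = 46
So bits = 46

Answer: 46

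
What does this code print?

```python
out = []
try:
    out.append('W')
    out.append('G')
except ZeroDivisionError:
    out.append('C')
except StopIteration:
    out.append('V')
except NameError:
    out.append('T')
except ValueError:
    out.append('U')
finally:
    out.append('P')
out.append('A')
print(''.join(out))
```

Execution trace: 'W' (try body) → 'G' (try body, no exception) → 'P' (finally) → 'A' (after the try/except). Output: WGPA

Answer: WGPA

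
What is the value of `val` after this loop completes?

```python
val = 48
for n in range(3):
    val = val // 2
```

Halve 3 times: 48 // 2^3 = 6
`val` takes the values: 48 → 24 → 12 → 6

Answer: 6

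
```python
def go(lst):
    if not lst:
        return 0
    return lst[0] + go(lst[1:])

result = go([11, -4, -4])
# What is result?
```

11 + (-4) + (-4) + 0 = 3

Answer: 3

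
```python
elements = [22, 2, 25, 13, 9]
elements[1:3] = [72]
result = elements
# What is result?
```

Trace:
`elements = [22, 2, 25, 13, 9]` → elements = [22, 2, 25, 13, 9]
`elements[1:3] = [72]` → elements = [22, 72, 13, 9]
`result = elements` → result = [22, 72, 13, 9]
So result = [22, 72, 13, 9]

Answer: [22, 72, 13, 9]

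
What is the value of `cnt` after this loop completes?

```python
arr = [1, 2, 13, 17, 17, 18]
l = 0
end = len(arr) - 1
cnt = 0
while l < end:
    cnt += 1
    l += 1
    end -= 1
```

Iterations until pointers meet (list length 6)
`cnt` takes the values: 0 → 1 → 2 → 3

Answer: 3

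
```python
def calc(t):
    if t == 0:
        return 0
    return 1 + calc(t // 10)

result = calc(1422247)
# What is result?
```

Count of digits of 1422247: 7

Answer: 7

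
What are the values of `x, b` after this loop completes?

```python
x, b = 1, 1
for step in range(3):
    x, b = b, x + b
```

Fibonacci: after 3 iterations
`x, b` takes the values: (1, 1) → (1, 2) → (2, 3) → (3, 5)

Answer: 3, 5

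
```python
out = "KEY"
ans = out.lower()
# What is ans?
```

Trace:
`out = "KEY"` → out = 'KEY'
`ans = out.lower()` → ans = 'key'
So ans = 'key'

Answer: 'key'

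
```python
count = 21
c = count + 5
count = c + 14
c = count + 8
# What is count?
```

Trace:
`count = 21` → count = 21
`c = count + 5` → c = 26
`count = c + 14` → count = 40
`c = count + 8` → c = 48
So count = 40

Answer: 40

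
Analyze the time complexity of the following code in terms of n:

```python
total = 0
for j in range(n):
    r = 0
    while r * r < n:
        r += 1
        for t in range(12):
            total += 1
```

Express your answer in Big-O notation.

Each loop level contributes: n × √n × 1. Multiplying the contributions gives O(n√n).

Answer: O(n√n)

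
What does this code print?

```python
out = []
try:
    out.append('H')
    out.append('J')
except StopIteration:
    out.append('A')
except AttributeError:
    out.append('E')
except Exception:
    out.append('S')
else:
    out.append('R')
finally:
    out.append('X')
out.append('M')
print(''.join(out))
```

Execution trace: 'H' (try body) → 'J' (try body, no exception) → 'R' (else) → 'X' (finally) → 'M' (after the try/except). Output: HJRXM

Answer: HJRXM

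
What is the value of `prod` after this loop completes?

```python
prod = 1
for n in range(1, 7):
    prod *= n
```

6! = 720
`prod` takes the values: 1 → 2 → 6 → 24 → 120 → 720

Answer: 720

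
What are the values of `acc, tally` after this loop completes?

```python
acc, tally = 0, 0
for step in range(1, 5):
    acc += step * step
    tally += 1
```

Sum of squares and count
`acc, tally` takes the values: (0, 0) → (1, 0) → (1, 1) → (5, 1) → (5, 2) → (14, 2) → (14, 3) → (30, 3) → (30, 4)

Answer: 30, 4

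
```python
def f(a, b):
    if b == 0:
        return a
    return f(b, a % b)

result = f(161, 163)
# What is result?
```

f(161, 163) -> f(163, 161) -> f(161, 2) -> f(2, 1) -> f(1, 0) -> 1

Answer: 1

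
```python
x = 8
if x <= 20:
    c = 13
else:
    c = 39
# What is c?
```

Trace:
`x = 8` → x = 8
`if x <= 20: ...` → x <= 20 is True → c = 13
So c = 13

Answer: 13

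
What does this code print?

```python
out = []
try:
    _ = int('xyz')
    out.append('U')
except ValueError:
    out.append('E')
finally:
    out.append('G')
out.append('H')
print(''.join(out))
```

Execution trace: 'E' (except ValueError) → 'G' (finally) → 'H' (after the try/except). Output: EGH

Answer: EGH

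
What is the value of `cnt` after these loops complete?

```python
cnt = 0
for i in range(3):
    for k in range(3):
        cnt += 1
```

3 * 3 = 9
`cnt` takes the values: 0 → 1 → 2 → 3 → 4 → 5 → 6 → 7 → 8 → 9

Answer: 9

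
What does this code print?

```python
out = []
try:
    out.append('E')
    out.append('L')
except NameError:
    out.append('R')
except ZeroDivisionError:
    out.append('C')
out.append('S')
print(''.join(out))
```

Execution trace: 'E' (try body) → 'L' (try body, no exception) → 'S' (after the try/except). Output: ELS

Answer: ELS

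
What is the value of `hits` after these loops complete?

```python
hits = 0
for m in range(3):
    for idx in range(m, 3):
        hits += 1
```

Upper triangle: 3 + 2 + ... + 1
`hits` takes the values: 0 → 1 → 2 → 3 → 4 → 5 → 6

Answer: 6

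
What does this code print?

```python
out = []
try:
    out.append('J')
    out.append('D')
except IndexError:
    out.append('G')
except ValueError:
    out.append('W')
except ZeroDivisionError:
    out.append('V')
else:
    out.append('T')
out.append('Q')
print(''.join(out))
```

Execution trace: 'J' (try body) → 'D' (try body, no exception) → 'T' (else) → 'Q' (after the try/except). Output: JDTQ

Answer: JDTQ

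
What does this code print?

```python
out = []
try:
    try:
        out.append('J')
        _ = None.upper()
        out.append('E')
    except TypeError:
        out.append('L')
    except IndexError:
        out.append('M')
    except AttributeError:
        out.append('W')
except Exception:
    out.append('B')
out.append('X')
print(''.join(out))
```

Execution trace: 'J' (inner try body) → 'W' (inner except AttributeError) → 'X' (after the try/except). Output: JWX

Answer: JWX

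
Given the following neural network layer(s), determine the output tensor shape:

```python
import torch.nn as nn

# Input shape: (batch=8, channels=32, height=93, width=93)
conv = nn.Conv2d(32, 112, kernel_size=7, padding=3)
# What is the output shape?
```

Input: (8, 32, 93, 93) -> Output: (8, 112, 93, 93)

Answer: (8, 112, 93, 93)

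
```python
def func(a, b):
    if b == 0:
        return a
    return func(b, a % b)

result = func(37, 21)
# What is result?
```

func(37, 21) -> func(21, 16) -> func(16, 5) -> func(5, 1) -> func(1, 0) -> 1

Answer: 1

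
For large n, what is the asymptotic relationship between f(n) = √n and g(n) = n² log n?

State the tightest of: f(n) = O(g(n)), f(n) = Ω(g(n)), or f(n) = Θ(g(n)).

√n vs n² log n: f(n) = O(g(n)) but not Ω(g(n)) — n² log n grows strictly faster than √n.

Answer: f(n) = O(g(n)) but not Ω(g(n)) — n² log n grows strictly faster than √n.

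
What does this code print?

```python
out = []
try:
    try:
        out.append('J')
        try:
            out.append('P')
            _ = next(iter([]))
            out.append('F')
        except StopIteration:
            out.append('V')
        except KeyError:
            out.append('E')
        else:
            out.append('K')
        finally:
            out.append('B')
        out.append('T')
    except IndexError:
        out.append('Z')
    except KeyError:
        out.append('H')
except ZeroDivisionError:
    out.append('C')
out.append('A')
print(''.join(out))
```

Execution trace: 'J' (try body) → 'P' (inner try body) → 'V' (inner except StopIteration) → 'B' (inner finally) → 'T' (try body, no exception) → 'A' (after the try/except). Output: JPVBTA

Answer: JPVBTA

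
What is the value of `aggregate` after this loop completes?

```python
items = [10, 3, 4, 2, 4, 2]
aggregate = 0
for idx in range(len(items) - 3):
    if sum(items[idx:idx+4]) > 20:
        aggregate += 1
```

Count windows with sum > 20
`aggregate` takes the values: 0

Answer: 0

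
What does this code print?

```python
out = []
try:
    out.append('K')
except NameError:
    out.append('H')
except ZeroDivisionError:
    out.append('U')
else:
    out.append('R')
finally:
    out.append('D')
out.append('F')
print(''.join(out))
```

Execution trace: 'K' (try body, no exception) → 'R' (else) → 'D' (finally) → 'F' (after the try/except). Output: KRDF

Answer: KRDF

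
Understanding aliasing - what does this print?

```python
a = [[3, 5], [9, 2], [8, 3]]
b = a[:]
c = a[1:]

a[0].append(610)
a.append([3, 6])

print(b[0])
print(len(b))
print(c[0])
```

Key concept: slice with nested mutation.
Step by step:
`a = [[3, 5], [9, 2], [8, 3]]` → a = [[3, 5], [9, 2], [8, 3]]
`b = a[:]` → b = [[3, 5], [9, 2], [8, 3]]
`c = a[1:]` → c = [[9, 2], [8, 3]]
`a[0].append(610)` → a = [[3, 5, 610], [9, 2], [8, 3]]; b = [[3, 5, 610], [9, 2], [8, 3]]
`a.append([3, 6])` → a = [[3, 5, 610], [9, 2], [8, 3], [3, 6]]
`print(b[0])` → prints [3, 5, 610]
`print(len(b))` → prints 3
`print(c[0])` → prints [9, 2]

Answer:
[3, 5, 610]
3
[9, 2]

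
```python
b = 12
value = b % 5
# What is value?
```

Trace:
`b = 12` → b = 12
`value = b % 5` → value = 2
So value = 2

Answer: 2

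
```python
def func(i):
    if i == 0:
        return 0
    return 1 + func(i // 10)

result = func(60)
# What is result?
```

Count of digits of 60: 2

Answer: 2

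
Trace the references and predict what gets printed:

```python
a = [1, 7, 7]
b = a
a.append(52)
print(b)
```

Key concept: basic list aliasing.
Step by step:
`a = [1, 7, 7]` → a = [1, 7, 7]
`b = a` → b = [1, 7, 7] (same object as a)
`a.append(52)` → a = [1, 7, 7, 52] (same object as b); b = [1, 7, 7, 52] (same object as a)
`print(b)` → prints [1, 7, 7, 52]

Answer: [1, 7, 7, 52]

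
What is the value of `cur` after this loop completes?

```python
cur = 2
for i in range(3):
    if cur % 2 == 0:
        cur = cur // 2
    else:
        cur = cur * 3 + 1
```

Collatz-style transformation from 2
`cur` takes the values: 2 → 1 → 4 → 2

Answer: 2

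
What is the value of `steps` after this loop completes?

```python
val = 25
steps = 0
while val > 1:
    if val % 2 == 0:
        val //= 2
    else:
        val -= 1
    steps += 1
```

Steps to reduce 25 to 1
`steps` takes the values: 0 → 1 → 2 → 3 → 4 → 5 → 6

Answer: 6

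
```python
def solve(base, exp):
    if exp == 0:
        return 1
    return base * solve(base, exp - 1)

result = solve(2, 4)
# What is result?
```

solve(2, 4) = 2 * 2 * 2 * 2 = 16

Answer: 16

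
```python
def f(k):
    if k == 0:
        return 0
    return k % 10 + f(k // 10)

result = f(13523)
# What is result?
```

Sum of digits of 13523: 3 + 2 + 5 + 3 + 1 = 14

Answer: 14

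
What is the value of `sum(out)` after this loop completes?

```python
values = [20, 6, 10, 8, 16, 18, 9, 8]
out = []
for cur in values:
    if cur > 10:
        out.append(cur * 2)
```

Sum of doubled values > 10
`out` takes the values: [] → [40] → [40, 32] → [40, 32, 36]
So `sum(out)` = 108

Answer: 108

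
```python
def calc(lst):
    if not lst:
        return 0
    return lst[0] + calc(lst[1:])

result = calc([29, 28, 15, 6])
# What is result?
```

29 + 28 + 15 + 6 + 0 = 78

Answer: 78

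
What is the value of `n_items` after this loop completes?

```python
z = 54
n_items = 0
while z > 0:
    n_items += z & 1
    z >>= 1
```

Count set bits in 54 (binary: 0b110110)
`n_items` takes the values: 0 → 1 → 2 → 3 → 4

Answer: 4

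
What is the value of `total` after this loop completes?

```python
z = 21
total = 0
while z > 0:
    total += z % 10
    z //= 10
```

Sum digits of 21
`total` takes the values: 0 → 1 → 3

Answer: 3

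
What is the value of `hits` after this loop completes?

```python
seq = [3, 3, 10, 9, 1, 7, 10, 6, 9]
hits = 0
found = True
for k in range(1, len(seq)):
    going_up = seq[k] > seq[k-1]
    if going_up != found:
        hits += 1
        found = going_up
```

Count direction changes in [3, 3, 10, 9, 1, 7, 10, 6, 9]
`hits` takes the values: 0 → 1 → 2 → 3 → 4 → 5 → 6

Answer: 6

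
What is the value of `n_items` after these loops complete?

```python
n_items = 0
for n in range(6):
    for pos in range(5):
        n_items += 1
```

6 * 5 = 30
`n_items` takes the values: 0 → 1 → 2 → 3 → 4 → 5 → 6 → 7 → 8 → 9 → 10 → 11 → 12 → 13 → 14 → 15 → 16 → 17 → 18 → 19 → 20 → 21 → 22 → 23 → 24 → 25 → 26 → 27 → 28 → 29 → 30

Answer: 30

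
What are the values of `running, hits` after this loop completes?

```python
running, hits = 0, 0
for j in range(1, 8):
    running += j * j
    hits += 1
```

Sum of squares and count
`running, hits` takes the values: (0, 0) → (1, 0) → (1, 1) → (5, 1) → (5, 2) → (14, 2) → (14, 3) → (30, 3) → (30, 4) → (55, 4) → (55, 5) → (91, 5) → (91, 6) → (140, 6) → (140, 7)

Answer: 140, 7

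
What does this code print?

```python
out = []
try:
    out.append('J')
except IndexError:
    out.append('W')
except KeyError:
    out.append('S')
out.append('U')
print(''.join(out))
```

Execution trace: 'J' (try body, no exception) → 'U' (after the try/except). Output: JU

Answer: JU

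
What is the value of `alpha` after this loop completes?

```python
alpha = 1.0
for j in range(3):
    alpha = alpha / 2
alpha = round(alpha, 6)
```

Halving LR 3 times: 1 / 2^3
`alpha` takes the values: 1.0 → 0.5 → 0.25 → 0.125

Answer: 0.125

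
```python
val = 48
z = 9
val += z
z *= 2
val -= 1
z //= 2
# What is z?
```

Trace:
`val = 48` → val = 48
`z = 9` → z = 9
`val += z` → val = 57
`z *= 2` → z = 18
`val -= 1` → val = 56
`z //= 2` → z = 9
So z = 9

Answer: 9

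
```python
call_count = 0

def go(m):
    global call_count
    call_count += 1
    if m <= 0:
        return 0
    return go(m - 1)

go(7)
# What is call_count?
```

Linear recursion stepping by 1: 8 calls from m=7 down to ≤0.

Answer: 8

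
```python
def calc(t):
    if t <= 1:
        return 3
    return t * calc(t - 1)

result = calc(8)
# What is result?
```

calc(8) = 8 * 7 * 6 * 5 * 4 * 3 * 2 * 3 = 120960

Answer: 120960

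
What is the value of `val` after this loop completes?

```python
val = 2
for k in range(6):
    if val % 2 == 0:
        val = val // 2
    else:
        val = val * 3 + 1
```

Collatz-style transformation from 2
`val` takes the values: 2 → 1 → 4 → 2 → 1 → 4 → 2

Answer: 2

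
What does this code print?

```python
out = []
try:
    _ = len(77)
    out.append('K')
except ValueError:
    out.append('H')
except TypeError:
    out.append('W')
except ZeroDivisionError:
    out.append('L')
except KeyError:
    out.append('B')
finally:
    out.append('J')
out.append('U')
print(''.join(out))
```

Execution trace: 'W' (except TypeError) → 'J' (finally) → 'U' (after the try/except). Output: WJU

Answer: WJU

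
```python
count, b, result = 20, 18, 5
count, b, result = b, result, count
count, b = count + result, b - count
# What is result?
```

Trace:
`count, b, result = 20, 18, 5` → count = 20; b = 18; result = 5
`count, b, result = b, result, count` → count = 18; b = 5; result = 20
`count, b = count + result, b - count` → count = 38; b = -13
So result = 20

Answer: 20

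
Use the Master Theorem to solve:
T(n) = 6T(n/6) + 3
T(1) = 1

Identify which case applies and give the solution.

a=6, b=6, f(n)=3. log_6(6) = 1. Since c=0 < 1, Case 1 applies: T(n) = Θ(n^log_b(a)) = O(n).

Answer: O(n) - Case 1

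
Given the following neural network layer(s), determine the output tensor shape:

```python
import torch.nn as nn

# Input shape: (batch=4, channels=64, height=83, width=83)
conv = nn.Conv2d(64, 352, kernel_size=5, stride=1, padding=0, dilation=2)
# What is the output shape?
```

Input: (4, 64, 83, 83) -> Output: (4, 352, 75, 75)

Answer: (4, 352, 75, 75)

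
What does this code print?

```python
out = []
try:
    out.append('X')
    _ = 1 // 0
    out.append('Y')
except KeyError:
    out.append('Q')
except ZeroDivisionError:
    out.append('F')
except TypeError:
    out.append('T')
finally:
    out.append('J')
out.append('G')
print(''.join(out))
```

Execution trace: 'X' (try body) → 'F' (except ZeroDivisionError) → 'J' (finally) → 'G' (after the try/except). Output: XFJG

Answer: XFJG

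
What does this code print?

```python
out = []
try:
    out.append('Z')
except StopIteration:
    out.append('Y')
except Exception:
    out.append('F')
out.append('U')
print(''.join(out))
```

Execution trace: 'Z' (try body, no exception) → 'U' (after the try/except). Output: ZU

Answer: ZU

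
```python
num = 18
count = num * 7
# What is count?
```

Trace:
`num = 18` → num = 18
`count = num * 7` → count = 126
So count = 126

Answer: 126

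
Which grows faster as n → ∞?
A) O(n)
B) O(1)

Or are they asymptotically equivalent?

O(n) vs O(1): Higher order terms dominate.

Answer: A) O(n) grows faster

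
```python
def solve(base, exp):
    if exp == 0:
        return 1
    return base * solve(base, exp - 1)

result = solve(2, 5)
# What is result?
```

solve(2, 5) = 2 * 2 * 2 * 2 * 2 = 32

Answer: 32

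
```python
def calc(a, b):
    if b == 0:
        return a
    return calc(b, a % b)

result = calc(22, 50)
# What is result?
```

calc(22, 50) -> calc(50, 22) -> calc(22, 6) -> calc(6, 4) -> calc(4, 2) -> calc(2, 0) -> 2

Answer: 2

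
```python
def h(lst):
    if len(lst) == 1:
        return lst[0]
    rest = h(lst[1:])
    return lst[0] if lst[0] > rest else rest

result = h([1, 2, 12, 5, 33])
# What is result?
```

Recursive max over [1, 2, 12, 5, 33] = 33

Answer: 33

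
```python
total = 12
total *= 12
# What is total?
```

Trace:
`total = 12` → total = 12
`total *= 12` → total = 144
So total = 144

Answer: 144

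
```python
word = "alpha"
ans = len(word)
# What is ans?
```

Trace:
`word = "alpha"` → word = 'alpha'
`ans = len(word)` → ans = 5
So ans = 5

Answer: 5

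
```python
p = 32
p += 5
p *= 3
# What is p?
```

Trace:
`p = 32` → p = 32
`p += 5` → p = 37
`p *= 3` → p = 111
So p = 111

Answer: 111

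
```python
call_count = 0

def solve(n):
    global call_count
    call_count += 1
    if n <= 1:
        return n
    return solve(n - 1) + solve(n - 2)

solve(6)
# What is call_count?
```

Calls(n) = 1 + Calls(n-1) + Calls(n-2); Calls(0)=Calls(1)=1. For n=6 this gives 25.

Answer: 25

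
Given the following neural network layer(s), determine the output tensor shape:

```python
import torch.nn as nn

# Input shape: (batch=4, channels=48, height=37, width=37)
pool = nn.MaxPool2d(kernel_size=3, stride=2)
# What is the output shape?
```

Input: (4, 48, 37, 37) -> Output: (4, 48, 18, 18)

Answer: (4, 48, 18, 18)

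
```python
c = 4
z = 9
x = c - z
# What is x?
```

Trace:
`c = 4` → c = 4
`z = 9` → z = 9
`x = c - z` → x = -5
So x = -5

Answer: -5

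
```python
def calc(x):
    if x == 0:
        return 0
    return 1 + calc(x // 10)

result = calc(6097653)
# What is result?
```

Count of digits of 6097653: 7

Answer: 7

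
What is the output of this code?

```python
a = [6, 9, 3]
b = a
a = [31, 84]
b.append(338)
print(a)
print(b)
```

Key concept: rebinding vs mutation: a is rebound to a new list, b still points at the original.
Step by step:
`a = [6, 9, 3]` → a = [6, 9, 3]
`b = a` → b = [6, 9, 3] (same object as a)
`a = [31, 84]` → a = [31, 84]
`b.append(338)` → b = [6, 9, 3, 338]
`print(a)` → prints [31, 84]
`print(b)` → prints [6, 9, 3, 338]

Answer:
[31, 84]
[6, 9, 3, 338]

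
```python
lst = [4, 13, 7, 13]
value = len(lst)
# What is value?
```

Trace:
`lst = [4, 13, 7, 13]` → lst = [4, 13, 7, 13]
`value = len(lst)` → value = 4
So value = 4

Answer: 4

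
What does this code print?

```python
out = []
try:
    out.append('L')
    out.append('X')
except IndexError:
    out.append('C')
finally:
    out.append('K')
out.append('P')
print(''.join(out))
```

Execution trace: 'L' (try body) → 'X' (try body, no exception) → 'K' (finally) → 'P' (after the try/except). Output: LXKP

Answer: LXKP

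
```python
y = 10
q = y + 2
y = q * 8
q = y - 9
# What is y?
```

Trace:
`y = 10` → y = 10
`q = y + 2` → q = 12
`y = q * 8` → y = 96
`q = y - 9` → q = 87
So y = 96

Answer: 96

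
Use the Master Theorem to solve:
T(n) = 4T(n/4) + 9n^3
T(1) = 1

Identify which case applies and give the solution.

a=4, b=4, f(n)=9n^3. log_4(4) = 1. Since c=3 > 1 and the regularity condition holds (4(n/4)^3 = (4/4^3)n^3 with 4/4^3 < 1), Case 3 applies: T(n) = Θ(f(n)) = O(n^3).

Answer: O(n^3) - Case 3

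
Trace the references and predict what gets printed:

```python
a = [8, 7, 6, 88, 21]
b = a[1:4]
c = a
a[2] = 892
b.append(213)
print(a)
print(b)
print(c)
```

Key concept: slice vs alias.
Step by step:
`a = [8, 7, 6, 88, 21]` → a = [8, 7, 6, 88, 21]
`b = a[1:4]` → b = [7, 6, 88]
`c = a` → c = [8, 7, 6, 88, 21] (same object as a)
`a[2] = 892` → a = [8, 7, 892, 88, 21] (same object as c); c = [8, 7, 892, 88, 21] (same object as a)
`b.append(213)` → b = [7, 6, 88, 213]
`print(a)` → prints [8, 7, 892, 88, 21]
`print(b)` → prints [7, 6, 88, 213]
`print(c)` → prints [8, 7, 892, 88, 21]

Answer:
[8, 7, 892, 88, 21]
[7, 6, 88, 213]
[8, 7, 892, 88, 21]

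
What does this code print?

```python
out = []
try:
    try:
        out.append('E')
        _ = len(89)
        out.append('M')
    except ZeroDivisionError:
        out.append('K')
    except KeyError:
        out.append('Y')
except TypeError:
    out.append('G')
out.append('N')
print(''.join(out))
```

Execution trace: 'E' (try body) → 'G' (outer except TypeError) → 'N' (after the try/except). Output: EGN

Answer: EGN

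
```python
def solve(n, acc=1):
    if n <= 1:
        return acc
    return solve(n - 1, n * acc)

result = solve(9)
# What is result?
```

Accumulator trace (n, acc): (9, 1) -> (8, 9) -> (7, 72) -> (6, 504) -> (5, 3024) -> (4, 15120) -> (3, 60480) -> (2, 181440) -> (1, 362880) -> return 362880

Answer: 362880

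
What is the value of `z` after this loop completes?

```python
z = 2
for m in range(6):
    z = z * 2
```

Multiply by 2, 6 times: 2 * 2^6 = 128
`z` takes the values: 2 → 4 → 8 → 16 → 32 → 64 → 128

Answer: 128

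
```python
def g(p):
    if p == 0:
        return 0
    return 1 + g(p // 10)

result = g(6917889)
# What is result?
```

Count of digits of 6917889: 7

Answer: 7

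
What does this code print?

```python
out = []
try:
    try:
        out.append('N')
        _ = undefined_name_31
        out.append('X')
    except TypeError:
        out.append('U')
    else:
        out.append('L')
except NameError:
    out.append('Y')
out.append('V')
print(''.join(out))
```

Execution trace: 'N' (try body) → 'Y' (outer except NameError) → 'V' (after the try/except). Output: NYV

Answer: NYV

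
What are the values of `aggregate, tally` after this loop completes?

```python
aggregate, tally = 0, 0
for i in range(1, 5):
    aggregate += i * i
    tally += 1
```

Sum of squares and count
`aggregate, tally` takes the values: (0, 0) → (1, 0) → (1, 1) → (5, 1) → (5, 2) → (14, 2) → (14, 3) → (30, 3) → (30, 4)

Answer: 30, 4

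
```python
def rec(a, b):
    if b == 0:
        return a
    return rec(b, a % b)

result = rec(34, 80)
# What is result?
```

rec(34, 80) -> rec(80, 34) -> rec(34, 12) -> rec(12, 10) -> rec(10, 2) -> rec(2, 0) -> 2

Answer: 2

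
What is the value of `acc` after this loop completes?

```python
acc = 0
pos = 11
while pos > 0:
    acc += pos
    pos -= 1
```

Sum 11 down to 1
`acc` takes the values: 0 → 11 → 21 → 30 → 38 → 45 → 51 → 56 → 60 → 63 → 65 → 66

Answer: 66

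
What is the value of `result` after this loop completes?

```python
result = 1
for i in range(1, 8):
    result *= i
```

7! = 5040
`result` takes the values: 1 → 2 → 6 → 24 → 120 → 720 → 5040

Answer: 5040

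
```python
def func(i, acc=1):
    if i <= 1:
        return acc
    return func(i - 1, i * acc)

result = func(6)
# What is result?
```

Accumulator trace (n, acc): (6, 1) -> (5, 6) -> (4, 30) -> (3, 120) -> (2, 360) -> (1, 720) -> return 720

Answer: 720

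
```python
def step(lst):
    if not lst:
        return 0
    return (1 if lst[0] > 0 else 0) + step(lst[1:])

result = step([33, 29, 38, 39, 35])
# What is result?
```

Count of positive elements in [33, 29, 38, 39, 35] = 5

Answer: 5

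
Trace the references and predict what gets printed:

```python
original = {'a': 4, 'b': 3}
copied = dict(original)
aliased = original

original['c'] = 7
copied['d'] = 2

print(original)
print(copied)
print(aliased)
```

Key concept: dict() creates copy, assignment creates alias.
Step by step:
`original = {'a': 4, 'b': 3}` → original = {'a': 4, 'b': 3}
`copied = dict(original)` → copied = {'a': 4, 'b': 3}
`aliased = original` → aliased = {'a': 4, 'b': 3} (same object as original)
`original['c'] = 7` → original = {'a': 4, 'b': 3, 'c': 7} (same object as aliased); aliased = {'a': 4, 'b': 3, 'c': 7} (same object as original)
`copied['d'] = 2` → copied = {'a': 4, 'b': 3, 'd': 2}
`print(original)` → prints {'a': 4, 'b': 3, 'c': 7}
`print(copied)` → prints {'a': 4, 'b': 3, 'd': 2}
`print(aliased)` → prints {'a': 4, 'b': 3, 'c': 7}

Answer:
{'a': 4, 'b': 3, 'c': 7}
{'a': 4, 'b': 3, 'd': 2}
{'a': 4, 'b': 3, 'c': 7}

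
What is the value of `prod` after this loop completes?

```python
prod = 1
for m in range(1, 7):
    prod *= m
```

6! = 720
`prod` takes the values: 1 → 2 → 6 → 24 → 120 → 720

Answer: 720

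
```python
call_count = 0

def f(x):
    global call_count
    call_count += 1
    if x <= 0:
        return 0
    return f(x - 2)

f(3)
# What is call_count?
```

Linear recursion stepping by 2: 3 calls from x=3 down to ≤0.

Answer: 3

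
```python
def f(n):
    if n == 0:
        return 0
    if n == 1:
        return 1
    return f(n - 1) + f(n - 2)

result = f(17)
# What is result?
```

Build up from base cases: f(0)=0, f(1)=1, f(2)=1, f(3)=2, f(4)=3, f(5)=5, f(6)=8, ..., f(17)=1597

Answer: 1597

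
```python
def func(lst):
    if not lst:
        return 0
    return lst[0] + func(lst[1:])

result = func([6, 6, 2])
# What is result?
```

6 + 6 + 2 + 0 = 14

Answer: 14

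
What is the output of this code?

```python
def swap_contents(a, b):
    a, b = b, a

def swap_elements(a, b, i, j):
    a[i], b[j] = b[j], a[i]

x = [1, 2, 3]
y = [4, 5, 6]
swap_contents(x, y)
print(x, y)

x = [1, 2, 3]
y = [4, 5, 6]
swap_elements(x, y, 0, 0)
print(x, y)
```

Key concept: parameter rebinding vs mutation.
Step by step:
`x = [1, 2, 3]` → x = [1, 2, 3]
`y = [4, 5, 6]` → y = [4, 5, 6]
`swap_contents(x, y)` → no visible change to tracked variables
`print(x, y)` → prints [1, 2, 3] [4, 5, 6]
`x = [1, 2, 3]` → x = [1, 2, 3]
`y = [4, 5, 6]` → y = [4, 5, 6]
`swap_elements(x, y, 0, 0)` → x = [4, 2, 3]; y = [1, 5, 6]
`print(x, y)` → prints [4, 2, 3] [1, 5, 6]

Answer:
[1, 2, 3] [4, 5, 6]
[4, 2, 3] [1, 5, 6]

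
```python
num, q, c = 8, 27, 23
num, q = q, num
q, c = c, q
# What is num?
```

Trace:
`num, q, c = 8, 27, 23` → num = 8; q = 27; c = 23
`num, q = q, num` → num = 27; q = 8
`q, c = c, q` → q = 23; c = 8
So num = 27

Answer: 27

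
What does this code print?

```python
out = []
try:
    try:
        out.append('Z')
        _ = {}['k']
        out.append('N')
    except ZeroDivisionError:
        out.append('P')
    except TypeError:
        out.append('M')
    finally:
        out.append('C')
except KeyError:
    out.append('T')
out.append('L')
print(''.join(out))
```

Execution trace: 'Z' (try body) → 'C' (finally) → 'T' (outer except KeyError) → 'L' (after the try/except). Output: ZCTL

Answer: ZCTL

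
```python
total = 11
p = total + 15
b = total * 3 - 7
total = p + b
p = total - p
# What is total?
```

Trace:
`total = 11` → total = 11
`p = total + 15` → p = 26
`b = total * 3 - 7` → b = 26
`total = p + b` → total = 52
`p = total - p` → p = 26
So total = 52

Answer: 52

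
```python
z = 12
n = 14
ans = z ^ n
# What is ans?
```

Trace:
`z = 12` → z = 12
`n = 14` → n = 14
`ans = z ^ n` → ans = 2
So ans = 2

Answer: 2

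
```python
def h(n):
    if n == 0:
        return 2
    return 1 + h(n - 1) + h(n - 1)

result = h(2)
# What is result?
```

h(n) = 1 + 2·h(n-1), h(0)=2. Closed form: (2+1)·2^2 - 1 = 11.

Answer: 11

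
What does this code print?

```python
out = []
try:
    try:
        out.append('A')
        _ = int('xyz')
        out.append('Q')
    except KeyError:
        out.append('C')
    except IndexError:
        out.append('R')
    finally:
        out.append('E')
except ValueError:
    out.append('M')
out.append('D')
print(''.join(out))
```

Execution trace: 'A' (try body) → 'E' (finally) → 'M' (outer except ValueError) → 'D' (after the try/except). Output: AEMD

Answer: AEMD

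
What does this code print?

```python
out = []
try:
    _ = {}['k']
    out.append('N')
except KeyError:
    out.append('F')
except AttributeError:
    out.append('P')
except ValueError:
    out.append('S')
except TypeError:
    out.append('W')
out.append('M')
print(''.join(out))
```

Execution trace: 'F' (except KeyError) → 'M' (after the try/except). Output: FM

Answer: FM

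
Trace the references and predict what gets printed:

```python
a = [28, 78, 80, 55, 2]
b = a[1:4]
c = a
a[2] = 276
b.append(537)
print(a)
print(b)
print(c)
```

Key concept: slice vs alias.
Step by step:
`a = [28, 78, 80, 55, 2]` → a = [28, 78, 80, 55, 2]
`b = a[1:4]` → b = [78, 80, 55]
`c = a` → c = [28, 78, 80, 55, 2] (same object as a)
`a[2] = 276` → a = [28, 78, 276, 55, 2] (same object as c); c = [28, 78, 276, 55, 2] (same object as a)
`b.append(537)` → b = [78, 80, 55, 537]
`print(a)` → prints [28, 78, 276, 55, 2]
`print(b)` → prints [78, 80, 55, 537]
`print(c)` → prints [28, 78, 276, 55, 2]

Answer:
[28, 78, 276, 55, 2]
[78, 80, 55, 537]
[28, 78, 276, 55, 2]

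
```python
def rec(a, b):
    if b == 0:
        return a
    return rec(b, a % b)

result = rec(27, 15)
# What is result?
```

rec(27, 15) -> rec(15, 12) -> rec(12, 3) -> rec(3, 0) -> 3

Answer: 3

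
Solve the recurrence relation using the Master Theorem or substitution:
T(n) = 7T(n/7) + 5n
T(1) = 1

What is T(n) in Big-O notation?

By Master Theorem: a=7, b=7, f(n)=5n. Since log_7(7) = 1 and f(n) = Θ(n^1), Case 2 applies. T(n) = O(n log n).

Answer: O(n log n)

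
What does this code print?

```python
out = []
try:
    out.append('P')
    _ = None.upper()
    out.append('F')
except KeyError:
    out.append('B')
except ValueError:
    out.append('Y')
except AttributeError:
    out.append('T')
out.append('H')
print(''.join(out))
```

Execution trace: 'P' (try body) → 'T' (except AttributeError) → 'H' (after the try/except). Output: PTH

Answer: PTH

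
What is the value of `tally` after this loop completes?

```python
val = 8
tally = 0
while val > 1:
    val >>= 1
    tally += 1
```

Count right shifts until 1
`tally` takes the values: 0 → 1 → 2 → 3

Answer: 3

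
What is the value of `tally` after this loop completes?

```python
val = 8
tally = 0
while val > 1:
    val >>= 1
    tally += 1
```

Count right shifts until 1
`tally` takes the values: 0 → 1 → 2 → 3

Answer: 3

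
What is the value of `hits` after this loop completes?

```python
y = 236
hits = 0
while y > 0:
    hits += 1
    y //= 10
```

Count digits by repeated division by 10
`hits` takes the values: 0 → 1 → 2 → 3

Answer: 3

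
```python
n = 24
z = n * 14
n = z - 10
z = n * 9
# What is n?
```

Trace:
`n = 24` → n = 24
`z = n * 14` → z = 336
`n = z - 10` → n = 326
`z = n * 9` → z = 2934
So n = 326

Answer: 326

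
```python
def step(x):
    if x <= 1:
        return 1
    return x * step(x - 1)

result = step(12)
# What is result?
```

step(12) = 12 * 11 * 10 * 9 * 8 * 7 * 6 * 5 * 4 * 3 * 2 * 1 = 479001600

Answer: 479001600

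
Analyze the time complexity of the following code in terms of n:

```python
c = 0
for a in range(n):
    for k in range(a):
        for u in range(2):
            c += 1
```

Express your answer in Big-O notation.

Each loop level contributes: n × n × 1. Multiplying the contributions gives O(n^2).

Answer: O(n^2)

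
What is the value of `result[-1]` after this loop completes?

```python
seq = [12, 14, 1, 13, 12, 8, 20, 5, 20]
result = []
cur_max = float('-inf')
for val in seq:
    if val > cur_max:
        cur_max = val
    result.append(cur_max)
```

Running max ends at 20
`result` takes the values: [] → [12] → [12, 14] → [12, 14, 14] → [12, 14, 14, 14] → [12, 14, 14, 14, 14] → [12, 14, 14, 14, 14, 14] → [12, 14, 14, 14, 14, 14, 20] → [12, 14, 14, 14, 14, 14, 20, 20] → [12, 14, 14, 14, 14, 14, 20, 20, 20]
So `result[-1]` = 20

Answer: 20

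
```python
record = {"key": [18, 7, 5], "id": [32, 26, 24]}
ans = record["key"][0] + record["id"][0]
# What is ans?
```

Trace:
`record = {"key": [18, 7, 5], "id": [32, 26, 24]}` → record = {'key': [18, 7, 5], 'id': [32, 26, 24]}
`ans = record["key"][0] + record["id"][0]` → ans = 50
So ans = 50

Answer: 50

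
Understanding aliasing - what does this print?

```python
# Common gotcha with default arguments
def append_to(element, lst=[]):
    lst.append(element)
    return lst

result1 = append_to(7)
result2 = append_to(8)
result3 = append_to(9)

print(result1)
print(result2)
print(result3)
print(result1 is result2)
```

Key concept: mutable default argument gotcha.
Step by step:
`result1 = append_to(7)` → result1 = [7]
`result2 = append_to(8)` → result1 = [7, 8] (same object as result2); result2 = [7, 8] (same object as result1)
`result3 = append_to(9)` → result1 = [7, 8, 9] (same object as result2, result3); result2 = [7, 8, 9] (same object as result1, result3); result3 = [7, 8, 9] (same object as result1, result2)
`print(result1)` → prints [7, 8, 9]
`print(result2)` → prints [7, 8, 9]
`print(result3)` → prints [7, 8, 9]
`print(result1 is result2)` → prints True

Answer:
[7, 8, 9]
[7, 8, 9]
[7, 8, 9]
True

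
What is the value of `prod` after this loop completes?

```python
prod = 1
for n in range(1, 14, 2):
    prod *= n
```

Product of 1, 3, 5, ... up to 13
`prod` takes the values: 1 → 3 → 15 → 105 → 945 → 10395 → 135135

Answer: 135135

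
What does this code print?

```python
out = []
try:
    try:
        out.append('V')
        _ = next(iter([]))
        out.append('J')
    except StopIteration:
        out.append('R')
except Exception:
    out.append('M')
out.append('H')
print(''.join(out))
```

Execution trace: 'V' (inner try body) → 'R' (inner except StopIteration) → 'H' (after the try/except). Output: VRH

Answer: VRH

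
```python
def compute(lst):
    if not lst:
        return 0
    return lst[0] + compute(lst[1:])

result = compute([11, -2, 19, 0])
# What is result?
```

11 + (-2) + 19 + 0 + 0 = 28

Answer: 28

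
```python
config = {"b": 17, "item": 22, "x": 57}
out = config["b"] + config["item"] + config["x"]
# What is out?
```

Trace:
`config = {"b": 17, "item": 22, "x": 57}` → config = {'b': 17, 'item': 22, 'x': 57}
`out = config["b"] + config["item"] + config["x"]` → out = 96
So out = 96

Answer: 96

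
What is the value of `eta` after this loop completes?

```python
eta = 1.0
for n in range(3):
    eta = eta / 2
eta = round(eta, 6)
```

Halving LR 3 times: 1 / 2^3
`eta` takes the values: 1.0 → 0.5 → 0.25 → 0.125

Answer: 0.125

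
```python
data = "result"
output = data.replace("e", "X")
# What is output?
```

Trace:
`data = "result"` → data = 'result'
`output = data.replace("e", "X")` → output = 'rXsult'
So output = 'rXsult'

Answer: 'rXsult'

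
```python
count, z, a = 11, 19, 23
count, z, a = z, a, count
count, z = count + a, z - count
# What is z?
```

Trace:
`count, z, a = 11, 19, 23` → count = 11; z = 19; a = 23
`count, z, a = z, a, count` → count = 19; z = 23; a = 11
`count, z = count + a, z - count` → count = 30; z = 4
So z = 4

Answer: 4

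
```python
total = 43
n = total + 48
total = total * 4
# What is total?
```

Trace:
`total = 43` → total = 43
`n = total + 48` → n = 91
`total = total * 4` → total = 172
So total = 172

Answer: 172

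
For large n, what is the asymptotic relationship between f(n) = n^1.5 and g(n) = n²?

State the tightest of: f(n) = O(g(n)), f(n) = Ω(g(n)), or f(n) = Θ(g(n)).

n^1.5 vs n²: f(n) = O(g(n)) but not Ω(g(n)) — n² grows strictly faster than n^1.5.

Answer: f(n) = O(g(n)) but not Ω(g(n)) — n² grows strictly faster than n^1.5.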